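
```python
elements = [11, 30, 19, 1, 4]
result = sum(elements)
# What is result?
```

Trace:
`elements = [11, 30, 19, 1, 4]` → elements = [11, 30, 19, 1, 4]
`result = sum(elements)` → result = 65
So result = 65

Answer: 65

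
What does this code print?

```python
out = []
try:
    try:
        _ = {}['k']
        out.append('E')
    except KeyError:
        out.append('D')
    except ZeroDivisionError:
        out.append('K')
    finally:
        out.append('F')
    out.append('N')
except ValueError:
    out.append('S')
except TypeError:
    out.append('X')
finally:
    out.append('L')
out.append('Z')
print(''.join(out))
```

Execution trace: 'D' (inner except KeyError) → 'F' (inner finally) → 'N' (try body, no exception) → 'L' (finally) → 'Z' (after the try/except). Output: DFNLZ

Answer: DFNLZ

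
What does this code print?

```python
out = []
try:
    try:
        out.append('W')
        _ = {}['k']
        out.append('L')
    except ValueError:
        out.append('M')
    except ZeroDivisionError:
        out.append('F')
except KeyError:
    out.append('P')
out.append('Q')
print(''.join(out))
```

Execution trace: 'W' (try body) → 'P' (outer except KeyError) → 'Q' (after the try/except). Output: WPQ

Answer: WPQ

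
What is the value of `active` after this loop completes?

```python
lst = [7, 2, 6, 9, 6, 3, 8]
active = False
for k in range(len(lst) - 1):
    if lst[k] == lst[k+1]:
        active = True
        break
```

Check consecutive duplicates in [7, 2, 6, 9, 6, 3, 8]
`active` takes the values: False

Answer: False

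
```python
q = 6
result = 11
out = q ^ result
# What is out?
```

Trace:
`q = 6` → q = 6
`result = 11` → result = 11
`out = q ^ result` → out = 13
So out = 13

Answer: 13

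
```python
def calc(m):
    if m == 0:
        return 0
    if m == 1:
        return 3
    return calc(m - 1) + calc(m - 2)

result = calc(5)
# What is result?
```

Build up from base cases: calc(0)=0, calc(1)=3, calc(2)=3, calc(3)=6, calc(4)=9, calc(5)=15

Answer: 15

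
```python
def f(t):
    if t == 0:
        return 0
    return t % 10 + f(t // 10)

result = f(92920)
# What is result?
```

Sum of digits of 92920: 0 + 2 + 9 + 2 + 9 = 22

Answer: 22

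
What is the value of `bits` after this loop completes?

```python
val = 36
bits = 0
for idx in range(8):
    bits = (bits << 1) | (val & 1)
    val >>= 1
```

Reverse lowest 8 bits of 36
`bits` takes the values: 0 → 1 → 2 → 4 → 9 → 18 → 36

Answer: 36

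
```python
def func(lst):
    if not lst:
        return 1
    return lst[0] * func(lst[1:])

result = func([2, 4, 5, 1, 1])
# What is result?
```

Product over [2, 4, 5, 1, 1] = 2 * 4 * 5 * 1 * 1 = 40

Answer: 40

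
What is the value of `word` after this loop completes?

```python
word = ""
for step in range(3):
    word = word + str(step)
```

Concatenate digits 0 to 2
`word` takes the values: "" → "0" → "01" → "012"

Answer: "012"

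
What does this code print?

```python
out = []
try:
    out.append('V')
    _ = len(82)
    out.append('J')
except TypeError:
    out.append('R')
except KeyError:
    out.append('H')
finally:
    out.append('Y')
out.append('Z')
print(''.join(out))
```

Execution trace: 'V' (try body) → 'R' (except TypeError) → 'Y' (finally) → 'Z' (after the try/except). Output: VRYZ

Answer: VRYZ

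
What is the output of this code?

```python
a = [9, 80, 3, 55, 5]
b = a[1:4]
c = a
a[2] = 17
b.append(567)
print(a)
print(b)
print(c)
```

Key concept: slice vs alias.
Step by step:
`a = [9, 80, 3, 55, 5]` → a = [9, 80, 3, 55, 5]
`b = a[1:4]` → b = [80, 3, 55]
`c = a` → c = [9, 80, 3, 55, 5] (same object as a)
`a[2] = 17` → a = [9, 80, 17, 55, 5] (same object as c); c = [9, 80, 17, 55, 5] (same object as a)
`b.append(567)` → b = [80, 3, 55, 567]
`print(a)` → prints [9, 80, 17, 55, 5]
`print(b)` → prints [80, 3, 55, 567]
`print(c)` → prints [9, 80, 17, 55, 5]

Answer:
[9, 80, 17, 55, 5]
[80, 3, 55, 567]
[9, 80, 17, 55, 5]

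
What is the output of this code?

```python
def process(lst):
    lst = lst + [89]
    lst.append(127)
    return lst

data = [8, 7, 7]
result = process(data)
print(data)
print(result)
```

Key concept: rebinding parameter vs mutation.
Step by step:
`data = [8, 7, 7]` → data = [8, 7, 7]
`result = process(data)` → result = [8, 7, 7, 89, 127]
`print(data)` → prints [8, 7, 7]
`print(result)` → prints [8, 7, 7, 89, 127]

Answer:
[8, 7, 7]
[8, 7, 7, 89, 127]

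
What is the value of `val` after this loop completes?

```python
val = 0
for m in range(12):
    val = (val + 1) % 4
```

Increment mod 4, 12 times = 0
`val` takes the values: 0 → 1 → 2 → 3 → 0 → 1 → 2 → 3 → 0 → 1 → 2 → 3 → 0

Answer: 0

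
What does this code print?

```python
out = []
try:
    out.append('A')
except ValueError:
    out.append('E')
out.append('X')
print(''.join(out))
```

Execution trace: 'A' (try body, no exception) → 'X' (after the try/except). Output: AX

Answer: AX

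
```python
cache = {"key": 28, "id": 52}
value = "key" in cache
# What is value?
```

Trace:
`cache = {"key": 28, "id": 52}` → cache = {'key': 28, 'id': 52}
`value = "key" in cache` → value = True
So value = True

Answer: True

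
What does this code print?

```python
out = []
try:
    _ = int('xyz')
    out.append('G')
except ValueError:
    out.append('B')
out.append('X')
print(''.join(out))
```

Execution trace: 'B' (except ValueError) → 'X' (after the try/except). Output: BX

Answer: BX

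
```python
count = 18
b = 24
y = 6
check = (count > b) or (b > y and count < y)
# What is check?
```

Trace:
`count = 18` → count = 18
`b = 24` → b = 24
`y = 6` → y = 6
`check = (count > b) or (b > y and count < y)` → check = False
So check = False

Answer: False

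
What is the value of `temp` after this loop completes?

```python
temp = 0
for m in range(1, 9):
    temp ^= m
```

XOR of 1 to 8
`temp` takes the values: 0 → 1 → 3 → 0 → 4 → 1 → 7 → 0 → 8

Answer: 8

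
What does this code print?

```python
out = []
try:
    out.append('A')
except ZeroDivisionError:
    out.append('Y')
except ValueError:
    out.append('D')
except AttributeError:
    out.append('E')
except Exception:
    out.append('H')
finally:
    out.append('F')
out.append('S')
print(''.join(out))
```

Execution trace: 'A' (try body, no exception) → 'F' (finally) → 'S' (after the try/except). Output: AFS

Answer: AFS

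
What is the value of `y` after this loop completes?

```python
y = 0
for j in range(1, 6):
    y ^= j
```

XOR of 1 to 5
`y` takes the values: 0 → 1 → 3 → 0 → 4 → 1

Answer: 1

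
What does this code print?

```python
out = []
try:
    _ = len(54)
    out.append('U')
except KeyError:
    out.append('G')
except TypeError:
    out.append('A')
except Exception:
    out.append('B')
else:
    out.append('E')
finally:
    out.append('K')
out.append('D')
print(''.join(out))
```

Execution trace: 'A' (except TypeError) → 'K' (finally) → 'D' (after the try/except). Output: AKD

Answer: AKD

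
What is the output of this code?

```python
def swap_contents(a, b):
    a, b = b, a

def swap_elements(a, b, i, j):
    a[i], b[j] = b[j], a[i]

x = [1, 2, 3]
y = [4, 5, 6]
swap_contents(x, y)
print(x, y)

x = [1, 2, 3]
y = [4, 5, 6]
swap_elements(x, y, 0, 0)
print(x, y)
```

Key concept: parameter rebinding vs mutation.
Step by step:
`x = [1, 2, 3]` → x = [1, 2, 3]
`y = [4, 5, 6]` → y = [4, 5, 6]
`swap_contents(x, y)` → no visible change to tracked variables
`print(x, y)` → prints [1, 2, 3] [4, 5, 6]
`x = [1, 2, 3]` → x = [1, 2, 3]
`y = [4, 5, 6]` → y = [4, 5, 6]
`swap_elements(x, y, 0, 0)` → x = [4, 2, 3]; y = [1, 5, 6]
`print(x, y)` → prints [4, 2, 3] [1, 5, 6]

Answer:
[1, 2, 3] [4, 5, 6]
[4, 2, 3] [1, 5, 6]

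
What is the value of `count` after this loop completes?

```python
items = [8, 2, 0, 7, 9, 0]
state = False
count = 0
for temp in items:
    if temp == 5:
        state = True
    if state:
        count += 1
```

Count elements after first 5 in [8, 2, 0, 7, 9, 0]
`count` takes the values: 0

Answer: 0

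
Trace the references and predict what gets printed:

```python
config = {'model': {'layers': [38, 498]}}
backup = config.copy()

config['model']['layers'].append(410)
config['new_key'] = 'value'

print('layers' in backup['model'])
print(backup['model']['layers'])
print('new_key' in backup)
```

Key concept: shallow copy gotcha with nested dict.
Step by step:
`config = {'model': {'layers': [38, 498]}}` → config = {'model': {'layers': [38, 498]}}
`backup = config.copy()` → backup = {'model': {'layers': [38, 498]}}
`config['model']['layers'].append(410)` → config = {'model': {'layers': [38, 498, 410]}}; backup = {'model': {'layers': [38, 498, 410]}}
`config['new_key'] = 'value'` → config = {'model': {'layers': [38, 498, 410]}, 'new_key': 'value'}
`print('layers' in backup['model'])` → prints True
`print(backup['model']['layers'])` → prints [38, 498, 410]
`print('new_key' in backup)` → prints False

Answer:
True
[38, 498, 410]
False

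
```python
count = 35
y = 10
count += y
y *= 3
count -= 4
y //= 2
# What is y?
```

Trace:
`count = 35` → count = 35
`y = 10` → y = 10
`count += y` → count = 45
`y *= 3` → y = 30
`count -= 4` → count = 41
`y //= 2` → y = 15
So y = 15

Answer: 15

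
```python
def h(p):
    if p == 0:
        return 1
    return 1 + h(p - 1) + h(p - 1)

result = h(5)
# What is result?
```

h(p) = 1 + 2·h(p-1), h(0)=1. Closed form: (1+1)·2^5 - 1 = 63.

Answer: 63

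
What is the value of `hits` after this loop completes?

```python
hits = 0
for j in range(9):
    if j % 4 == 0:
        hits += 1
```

Count numbers divisible by 4 in range(9)
`hits` takes the values: 0 → 1 → 2 → 3

Answer: 3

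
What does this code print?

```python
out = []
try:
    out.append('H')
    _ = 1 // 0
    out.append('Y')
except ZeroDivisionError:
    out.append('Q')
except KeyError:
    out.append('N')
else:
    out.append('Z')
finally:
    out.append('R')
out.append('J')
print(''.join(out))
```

Execution trace: 'H' (try body) → 'Q' (except ZeroDivisionError) → 'R' (finally) → 'J' (after the try/except). Output: HQRJ

Answer: HQRJ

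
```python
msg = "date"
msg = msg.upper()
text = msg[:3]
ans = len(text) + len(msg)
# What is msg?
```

Trace:
`msg = "date"` → msg = 'date'
`msg = msg.upper()` → msg = 'DATE'
`text = msg[:3]` → text = 'DAT'
`ans = len(text) + len(msg)` → ans = 7
So msg = 'DATE'

Answer: 'DATE'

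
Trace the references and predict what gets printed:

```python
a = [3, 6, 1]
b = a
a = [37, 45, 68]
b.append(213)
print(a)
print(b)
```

Key concept: rebinding vs mutation: a is rebound to a new list, b still points at the original.
Step by step:
`a = [3, 6, 1]` → a = [3, 6, 1]
`b = a` → b = [3, 6, 1] (same object as a)
`a = [37, 45, 68]` → a = [37, 45, 68]
`b.append(213)` → b = [3, 6, 1, 213]
`print(a)` → prints [37, 45, 68]
`print(b)` → prints [3, 6, 1, 213]

Answer:
[37, 45, 68]
[3, 6, 1, 213]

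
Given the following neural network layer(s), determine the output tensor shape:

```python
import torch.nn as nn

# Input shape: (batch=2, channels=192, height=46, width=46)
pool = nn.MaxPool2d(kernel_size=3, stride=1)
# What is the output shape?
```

Input: (2, 192, 46, 46) -> Output: (2, 192, 44, 44)

Answer: (2, 192, 44, 44)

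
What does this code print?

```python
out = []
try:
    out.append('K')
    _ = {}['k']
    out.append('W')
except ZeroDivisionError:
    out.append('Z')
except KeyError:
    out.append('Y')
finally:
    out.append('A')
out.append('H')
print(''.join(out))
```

Execution trace: 'K' (try body) → 'Y' (except KeyError) → 'A' (finally) → 'H' (after the try/except). Output: KYAH

Answer: KYAH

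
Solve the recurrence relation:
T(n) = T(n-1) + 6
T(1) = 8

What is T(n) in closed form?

Unrolling: T(n) = T(1) + 6·(n-1) = 8 + 6(n-1) = 6n + 2.

Answer: T(n) = 6n + 2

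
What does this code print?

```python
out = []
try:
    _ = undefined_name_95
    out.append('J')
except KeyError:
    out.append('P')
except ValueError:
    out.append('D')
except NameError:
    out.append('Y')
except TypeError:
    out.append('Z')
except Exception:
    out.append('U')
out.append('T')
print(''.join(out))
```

Execution trace: 'Y' (except NameError) → 'T' (after the try/except). Output: YT

Answer: YT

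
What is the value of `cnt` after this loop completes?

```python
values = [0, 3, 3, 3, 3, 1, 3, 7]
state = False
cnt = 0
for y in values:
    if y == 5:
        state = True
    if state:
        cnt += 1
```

Count elements after first 5 in [0, 3, 3, 3, 3, 1, 3, 7]
`cnt` takes the values: 0

Answer: 0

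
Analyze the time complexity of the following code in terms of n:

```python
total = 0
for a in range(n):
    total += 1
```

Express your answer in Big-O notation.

Each loop level contributes: n. Multiplying the contributions gives O(n).

Answer: O(n)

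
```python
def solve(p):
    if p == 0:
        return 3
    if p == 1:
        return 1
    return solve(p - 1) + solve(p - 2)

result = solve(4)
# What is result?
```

Build up from base cases: solve(0)=3, solve(1)=1, solve(2)=4, solve(3)=5, solve(4)=9

Answer: 9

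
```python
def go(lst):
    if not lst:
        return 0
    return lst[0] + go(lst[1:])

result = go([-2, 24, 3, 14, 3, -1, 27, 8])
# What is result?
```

(-2) + 24 + 3 + 14 + 3 + (-1) + 27 + 8 + 0 = 76

Answer: 76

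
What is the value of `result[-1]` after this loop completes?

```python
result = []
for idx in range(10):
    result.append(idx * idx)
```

Last element of squares 0 to 9
`result` takes the values: [] → [0] → [0, 1] → [0, 1, 4] → [0, 1, 4, 9] → [0, 1, 4, 9, 16] → [0, 1, 4, 9, 16, 25] → [0, 1, 4, 9, 16, 25, 36] → [0, 1, 4, 9, 16, 25, 36, 49] → [0, 1, 4, 9, 16, 25, 36, 49, 64] → [0, 1, 4, 9, 16, 25, 36, 49, 64, 81]
So `result[-1]` = 81

Answer: 81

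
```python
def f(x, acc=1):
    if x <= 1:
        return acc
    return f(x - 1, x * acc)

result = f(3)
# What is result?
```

Accumulator trace (n, acc): (3, 1) -> (2, 3) -> (1, 6) -> return 6

Answer: 6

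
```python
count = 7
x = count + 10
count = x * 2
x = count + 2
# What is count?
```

Trace:
`count = 7` → count = 7
`x = count + 10` → x = 17
`count = x * 2` → count = 34
`x = count + 2` → x = 36
So count = 34

Answer: 34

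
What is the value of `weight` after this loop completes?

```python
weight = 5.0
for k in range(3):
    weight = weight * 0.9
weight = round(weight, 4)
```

Exponential decay: 5.0 * 0.9^3
`weight` takes the values: 5.0 → 4.5 → 4.05 → 3.645

Answer: 3.645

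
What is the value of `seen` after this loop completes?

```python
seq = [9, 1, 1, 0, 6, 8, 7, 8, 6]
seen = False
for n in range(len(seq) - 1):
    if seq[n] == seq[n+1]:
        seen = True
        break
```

Check consecutive duplicates in [9, 1, 1, 0, 6, 8, 7, 8, 6]
`seen` takes the values: False → True

Answer: True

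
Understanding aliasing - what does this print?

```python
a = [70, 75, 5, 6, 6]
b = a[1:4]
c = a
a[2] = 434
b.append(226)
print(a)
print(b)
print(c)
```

Key concept: slice vs alias.
Step by step:
`a = [70, 75, 5, 6, 6]` → a = [70, 75, 5, 6, 6]
`b = a[1:4]` → b = [75, 5, 6]
`c = a` → c = [70, 75, 5, 6, 6] (same object as a)
`a[2] = 434` → a = [70, 75, 434, 6, 6] (same object as c); c = [70, 75, 434, 6, 6] (same object as a)
`b.append(226)` → b = [75, 5, 6, 226]
`print(a)` → prints [70, 75, 434, 6, 6]
`print(b)` → prints [75, 5, 6, 226]
`print(c)` → prints [70, 75, 434, 6, 6]

Answer:
[70, 75, 434, 6, 6]
[75, 5, 6, 226]
[70, 75, 434, 6, 6]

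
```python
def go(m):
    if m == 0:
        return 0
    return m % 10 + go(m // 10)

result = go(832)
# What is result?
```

Sum of digits of 832: 2 + 3 + 8 = 13

Answer: 13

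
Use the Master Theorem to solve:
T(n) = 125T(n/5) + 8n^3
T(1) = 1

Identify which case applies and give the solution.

a=125, b=5, f(n)=8n^3. log_5(125) = 3. Since c=3 = 3, Case 2 applies: T(n) = Θ(n^log_b(a) · log n) = O(n^3 log n).

Answer: O(n^3 log n) - Case 2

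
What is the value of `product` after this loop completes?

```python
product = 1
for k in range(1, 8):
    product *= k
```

7! = 5040
`product` takes the values: 1 → 2 → 6 → 24 → 120 → 720 → 5040

Answer: 5040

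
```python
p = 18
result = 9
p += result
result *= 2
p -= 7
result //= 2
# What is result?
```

Trace:
`p = 18` → p = 18
`result = 9` → result = 9
`p += result` → p = 27
`result *= 2` → result = 18
`p -= 7` → p = 20
`result //= 2` → result = 9
So result = 9

Answer: 9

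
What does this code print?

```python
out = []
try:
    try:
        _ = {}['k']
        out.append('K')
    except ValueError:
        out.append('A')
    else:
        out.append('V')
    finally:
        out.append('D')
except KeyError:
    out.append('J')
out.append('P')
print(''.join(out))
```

Execution trace: 'D' (finally) → 'J' (outer except KeyError) → 'P' (after the try/except). Output: DJP

Answer: DJP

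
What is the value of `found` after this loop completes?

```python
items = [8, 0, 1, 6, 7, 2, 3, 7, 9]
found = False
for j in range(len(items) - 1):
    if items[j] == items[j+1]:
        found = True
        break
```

Check consecutive duplicates in [8, 0, 1, 6, 7, 2, 3, 7, 9]
`found` takes the values: False

Answer: False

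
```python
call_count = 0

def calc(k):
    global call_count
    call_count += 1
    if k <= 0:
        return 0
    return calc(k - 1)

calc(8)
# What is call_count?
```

Linear recursion stepping by 1: 9 calls from k=8 down to ≤0.

Answer: 9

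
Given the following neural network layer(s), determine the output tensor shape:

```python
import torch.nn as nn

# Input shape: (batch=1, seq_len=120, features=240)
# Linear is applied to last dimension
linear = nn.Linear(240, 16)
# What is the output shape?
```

Input: (1, 120, 240) -> Output: (1, 120, 16)

Answer: (1, 120, 16)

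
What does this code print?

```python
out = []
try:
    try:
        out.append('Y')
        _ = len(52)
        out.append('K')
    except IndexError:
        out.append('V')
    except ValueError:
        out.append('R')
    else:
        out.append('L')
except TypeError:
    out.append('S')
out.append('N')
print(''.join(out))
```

Execution trace: 'Y' (inner try body) → 'S' (outer except TypeError) → 'N' (after the try/except). Output: YSN

Answer: YSN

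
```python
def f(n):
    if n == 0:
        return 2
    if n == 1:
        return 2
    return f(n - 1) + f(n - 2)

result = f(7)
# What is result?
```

Build up from base cases: f(0)=2, f(1)=2, f(2)=4, f(3)=6, f(4)=10, f(5)=16, f(6)=26, ..., f(7)=42

Answer: 42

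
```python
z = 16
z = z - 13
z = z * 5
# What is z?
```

Trace:
`z = 16` → z = 16
`z = z - 13` → z = 3
`z = z * 5` → z = 15
So z = 15

Answer: 15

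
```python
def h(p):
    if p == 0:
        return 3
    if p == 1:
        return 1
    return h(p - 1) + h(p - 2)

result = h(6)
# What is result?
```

Build up from base cases: h(0)=3, h(1)=1, h(2)=4, h(3)=5, h(4)=9, h(5)=14, h(6)=23

Answer: 23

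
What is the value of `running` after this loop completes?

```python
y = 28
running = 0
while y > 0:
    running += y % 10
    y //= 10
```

Sum digits of 28
`running` takes the values: 0 → 8 → 10

Answer: 10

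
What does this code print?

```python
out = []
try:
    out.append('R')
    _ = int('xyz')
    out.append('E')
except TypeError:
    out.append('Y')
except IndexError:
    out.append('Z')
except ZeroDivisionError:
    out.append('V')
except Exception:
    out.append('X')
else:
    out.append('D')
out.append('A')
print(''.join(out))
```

Execution trace: 'R' (try body) → 'X' (except Exception) → 'A' (after the try/except). Output: RXA

Answer: RXA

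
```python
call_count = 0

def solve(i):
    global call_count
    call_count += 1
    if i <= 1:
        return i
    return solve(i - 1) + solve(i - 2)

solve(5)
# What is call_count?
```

Calls(i) = 1 + Calls(i-1) + Calls(i-2); Calls(0)=Calls(1)=1. For i=5 this gives 15.

Answer: 15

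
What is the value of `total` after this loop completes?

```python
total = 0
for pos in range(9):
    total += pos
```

Sum of 0 to 8 = 36
`total` takes the values: 0 → 1 → 3 → 6 → 10 → 15 → 21 → 28 → 36

Answer: 36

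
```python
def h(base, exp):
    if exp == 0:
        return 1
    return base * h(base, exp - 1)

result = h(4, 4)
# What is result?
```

h(4, 4) = 4 * 4 * 4 * 4 = 256

Answer: 256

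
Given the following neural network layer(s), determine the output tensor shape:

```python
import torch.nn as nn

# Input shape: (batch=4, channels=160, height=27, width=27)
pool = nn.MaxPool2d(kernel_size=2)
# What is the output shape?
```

Input: (4, 160, 27, 27) -> Output: (4, 160, 13, 13)

Answer: (4, 160, 13, 13)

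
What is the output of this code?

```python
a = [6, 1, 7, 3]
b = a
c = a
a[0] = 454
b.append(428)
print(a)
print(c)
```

Key concept: multiple aliases.
Step by step:
`a = [6, 1, 7, 3]` → a = [6, 1, 7, 3]
`b = a` → b = [6, 1, 7, 3] (same object as a)
`c = a` → c = [6, 1, 7, 3] (same object as a, b)
`a[0] = 454` → a = [454, 1, 7, 3] (same object as b, c); b = [454, 1, 7, 3] (same object as a, c); c = [454, 1, 7, 3] (same object as a, b)
`b.append(428)` → a = [454, 1, 7, 3, 428] (same object as b, c); b = [454, 1, 7, 3, 428] (same object as a, c); c = [454, 1, 7, 3, 428] (same object as a, b)
`print(a)` → prints [454, 1, 7, 3, 428]
`print(c)` → prints [454, 1, 7, 3, 428]

Answer:
[454, 1, 7, 3, 428]
[454, 1, 7, 3, 428]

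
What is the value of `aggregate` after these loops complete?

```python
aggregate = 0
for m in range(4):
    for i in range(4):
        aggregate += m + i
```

Sum of all m+i for m,i in 4x4
`aggregate` takes the values: 0 → 1 → 3 → 6 → 7 → 9 → 12 → 16 → 18 → 21 → 25 → 30 → 33 → 37 → 42 → 48

Answer: 48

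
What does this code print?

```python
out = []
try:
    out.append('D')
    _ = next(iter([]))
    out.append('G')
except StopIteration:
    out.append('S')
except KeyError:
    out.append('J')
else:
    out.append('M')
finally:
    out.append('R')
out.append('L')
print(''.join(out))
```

Execution trace: 'D' (try body) → 'S' (except StopIteration) → 'R' (finally) → 'L' (after the try/except). Output: DSRL

Answer: DSRL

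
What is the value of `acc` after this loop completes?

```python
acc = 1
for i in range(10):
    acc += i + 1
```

Start at 1, add 1 to 10 = 56
`acc` takes the values: 1 → 2 → 4 → 7 → 11 → 16 → 22 → 29 → 37 → 46 → 56

Answer: 56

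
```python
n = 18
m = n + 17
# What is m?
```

Trace:
`n = 18` → n = 18
`m = n + 17` → m = 35
So m = 35

Answer: 35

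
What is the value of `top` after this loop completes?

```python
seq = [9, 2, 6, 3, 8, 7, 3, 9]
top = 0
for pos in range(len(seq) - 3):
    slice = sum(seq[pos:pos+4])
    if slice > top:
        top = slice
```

Max sum of 4-element window in [9, 2, 6, 3, 8, 7, 3, 9]
`top` takes the values: 0 → 20 → 24 → 27

Answer: 27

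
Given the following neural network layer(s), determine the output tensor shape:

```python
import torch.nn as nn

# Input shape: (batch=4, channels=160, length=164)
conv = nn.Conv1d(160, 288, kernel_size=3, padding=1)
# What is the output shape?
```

Input: (4, 160, 164) -> Output: (4, 288, 164)

Answer: (4, 288, 164)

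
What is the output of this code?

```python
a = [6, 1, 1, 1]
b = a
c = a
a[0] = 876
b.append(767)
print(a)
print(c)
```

Key concept: multiple aliases.
Step by step:
`a = [6, 1, 1, 1]` → a = [6, 1, 1, 1]
`b = a` → b = [6, 1, 1, 1] (same object as a)
`c = a` → c = [6, 1, 1, 1] (same object as a, b)
`a[0] = 876` → a = [876, 1, 1, 1] (same object as b, c); b = [876, 1, 1, 1] (same object as a, c); c = [876, 1, 1, 1] (same object as a, b)
`b.append(767)` → a = [876, 1, 1, 1, 767] (same object as b, c); b = [876, 1, 1, 1, 767] (same object as a, c); c = [876, 1, 1, 1, 767] (same object as a, b)
`print(a)` → prints [876, 1, 1, 1, 767]
`print(c)` → prints [876, 1, 1, 1, 767]

Answer:
[876, 1, 1, 1, 767]
[876, 1, 1, 1, 767]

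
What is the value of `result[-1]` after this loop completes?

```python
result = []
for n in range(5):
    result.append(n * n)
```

Last element of squares 0 to 4
`result` takes the values: [] → [0] → [0, 1] → [0, 1, 4] → [0, 1, 4, 9] → [0, 1, 4, 9, 16]
So `result[-1]` = 16

Answer: 16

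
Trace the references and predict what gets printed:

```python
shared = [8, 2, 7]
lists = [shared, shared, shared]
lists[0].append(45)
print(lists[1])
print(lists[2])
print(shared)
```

Key concept: list of same reference.
Step by step:
`shared = [8, 2, 7]` → shared = [8, 2, 7]
`lists = [shared, shared, shared]` → lists = [[8, 2, 7], [8, 2, 7], [8, 2, 7]]
`lists[0].append(45)` → shared = [8, 2, 7, 45]; lists = [[8, 2, 7, 45], [8, 2, 7, 45], [8, 2, 7, 45]]
`print(lists[1])` → prints [8, 2, 7, 45]
`print(lists[2])` → prints [8, 2, 7, 45]
`print(shared)` → prints [8, 2, 7, 45]

Answer:
[8, 2, 7, 45]
[8, 2, 7, 45]
[8, 2, 7, 45]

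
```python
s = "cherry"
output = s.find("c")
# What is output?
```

Trace:
`s = "cherry"` → s = 'cherry'
`output = s.find("c")` → output = 0
So output = 0

Answer: 0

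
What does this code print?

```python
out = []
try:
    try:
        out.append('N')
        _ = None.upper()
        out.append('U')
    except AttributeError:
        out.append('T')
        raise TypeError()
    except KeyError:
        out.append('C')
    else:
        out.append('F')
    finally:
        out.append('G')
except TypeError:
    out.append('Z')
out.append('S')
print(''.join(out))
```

Execution trace: 'N' (inner try body) → 'T' (inner except AttributeError) → 'G' (inner finally) → 'Z' (outer except TypeError) → 'S' (after the try/except). Output: NTGZS

Answer: NTGZS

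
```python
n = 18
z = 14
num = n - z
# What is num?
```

Trace:
`n = 18` → n = 18
`z = 14` → z = 14
`num = n - z` → num = 4
So num = 4

Answer: 4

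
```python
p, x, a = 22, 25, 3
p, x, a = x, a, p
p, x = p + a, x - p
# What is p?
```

Trace:
`p, x, a = 22, 25, 3` → p = 22; x = 25; a = 3
`p, x, a = x, a, p` → p = 25; x = 3; a = 22
`p, x = p + a, x - p` → p = 47; x = -22
So p = 47

Answer: 47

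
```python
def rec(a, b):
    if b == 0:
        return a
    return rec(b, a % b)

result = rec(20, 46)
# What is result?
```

rec(20, 46) -> rec(46, 20) -> rec(20, 6) -> rec(6, 2) -> rec(2, 0) -> 2

Answer: 2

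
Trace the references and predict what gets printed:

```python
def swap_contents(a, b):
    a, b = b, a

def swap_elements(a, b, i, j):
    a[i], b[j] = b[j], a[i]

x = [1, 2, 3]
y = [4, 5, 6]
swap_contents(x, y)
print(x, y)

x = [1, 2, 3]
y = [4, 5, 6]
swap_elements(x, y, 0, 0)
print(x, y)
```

Key concept: parameter rebinding vs mutation.
Step by step:
`x = [1, 2, 3]` → x = [1, 2, 3]
`y = [4, 5, 6]` → y = [4, 5, 6]
`swap_contents(x, y)` → no visible change to tracked variables
`print(x, y)` → prints [1, 2, 3] [4, 5, 6]
`x = [1, 2, 3]` → x = [1, 2, 3]
`y = [4, 5, 6]` → y = [4, 5, 6]
`swap_elements(x, y, 0, 0)` → x = [4, 2, 3]; y = [1, 5, 6]
`print(x, y)` → prints [4, 2, 3] [1, 5, 6]

Answer:
[1, 2, 3] [4, 5, 6]
[4, 2, 3] [1, 5, 6]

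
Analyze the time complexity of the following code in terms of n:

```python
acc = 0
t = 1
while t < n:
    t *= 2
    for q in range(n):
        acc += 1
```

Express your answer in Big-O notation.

Each loop level contributes: log n × n. Multiplying the contributions gives O(n log n).

Answer: O(n log n)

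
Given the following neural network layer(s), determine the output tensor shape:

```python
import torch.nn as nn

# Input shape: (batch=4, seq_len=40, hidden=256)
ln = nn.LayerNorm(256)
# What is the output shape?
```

Input: (4, 40, 256) -> Output: (4, 40, 256)

Answer: (4, 40, 256)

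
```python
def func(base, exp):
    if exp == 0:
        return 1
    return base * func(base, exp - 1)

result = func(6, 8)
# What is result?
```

func(6, 8) = 6 * 6 * 6 * 6 * 6 * 6 * 6 * 6 = 1679616

Answer: 1679616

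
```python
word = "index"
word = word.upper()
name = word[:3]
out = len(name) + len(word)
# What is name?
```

Trace:
`word = "index"` → word = 'index'
`word = word.upper()` → word = 'INDEX'
`name = word[:3]` → name = 'IND'
`out = len(name) + len(word)` → out = 8
So name = 'IND'

Answer: 'IND'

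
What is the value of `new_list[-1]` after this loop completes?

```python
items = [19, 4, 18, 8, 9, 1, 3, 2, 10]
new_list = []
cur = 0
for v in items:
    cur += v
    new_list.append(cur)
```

Cumulative sum ends at 74
`new_list` takes the values: [] → [19] → [19, 23] → [19, 23, 41] → [19, 23, 41, 49] → [19, 23, 41, 49, 58] → [19, 23, 41, 49, 58, 59] → [19, 23, 41, 49, 58, 59, 62] → [19, 23, 41, 49, 58, 59, 62, 64] → [19, 23, 41, 49, 58, 59, 62, 64, 74]
So `new_list[-1]` = 74

Answer: 74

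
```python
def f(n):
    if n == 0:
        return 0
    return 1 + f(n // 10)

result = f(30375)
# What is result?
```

Count of digits of 30375: 5

Answer: 5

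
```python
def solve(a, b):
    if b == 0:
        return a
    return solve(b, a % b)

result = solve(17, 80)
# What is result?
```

solve(17, 80) -> solve(80, 17) -> solve(17, 12) -> solve(12, 5) -> solve(5, 2) -> solve(2, 1) -> solve(1, 0) -> 1

Answer: 1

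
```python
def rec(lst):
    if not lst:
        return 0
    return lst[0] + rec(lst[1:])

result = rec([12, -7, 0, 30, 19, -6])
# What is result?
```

12 + (-7) + 0 + 30 + 19 + (-6) + 0 = 48

Answer: 48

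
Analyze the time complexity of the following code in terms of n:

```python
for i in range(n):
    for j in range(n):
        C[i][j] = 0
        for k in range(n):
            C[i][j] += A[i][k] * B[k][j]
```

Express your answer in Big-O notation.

This is Naive matrix multiplication. Time complexity: O(n³).

Answer: O(n³)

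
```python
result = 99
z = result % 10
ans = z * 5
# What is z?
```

Trace:
`result = 99` → result = 99
`z = result % 10` → z = 9
`ans = z * 5` → ans = 45
So z = 9

Answer: 9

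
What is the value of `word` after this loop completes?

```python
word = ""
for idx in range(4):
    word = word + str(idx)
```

Concatenate digits 0 to 3
`word` takes the values: "" → "0" → "01" → "012" → "0123"

Answer: "0123"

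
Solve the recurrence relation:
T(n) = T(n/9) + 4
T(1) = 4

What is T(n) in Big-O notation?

Each step divides n by 9 and adds 4. After log_9(n) steps we reach T(1)=4. So T(n) = 4·log_9(n) + 4 = O(log n).

Answer: O(log n)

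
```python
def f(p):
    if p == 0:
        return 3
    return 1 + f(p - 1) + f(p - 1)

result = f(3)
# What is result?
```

f(p) = 1 + 2·f(p-1), f(0)=3. Closed form: (3+1)·2^3 - 1 = 31.

Answer: 31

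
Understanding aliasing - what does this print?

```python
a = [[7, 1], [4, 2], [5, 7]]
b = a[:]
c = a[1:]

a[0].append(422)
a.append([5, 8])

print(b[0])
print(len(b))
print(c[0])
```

Key concept: slice with nested mutation.
Step by step:
`a = [[7, 1], [4, 2], [5, 7]]` → a = [[7, 1], [4, 2], [5, 7]]
`b = a[:]` → b = [[7, 1], [4, 2], [5, 7]]
`c = a[1:]` → c = [[4, 2], [5, 7]]
`a[0].append(422)` → a = [[7, 1, 422], [4, 2], [5, 7]]; b = [[7, 1, 422], [4, 2], [5, 7]]
`a.append([5, 8])` → a = [[7, 1, 422], [4, 2], [5, 7], [5, 8]]
`print(b[0])` → prints [7, 1, 422]
`print(len(b))` → prints 3
`print(c[0])` → prints [4, 2]

Answer:
[7, 1, 422]
3
[4, 2]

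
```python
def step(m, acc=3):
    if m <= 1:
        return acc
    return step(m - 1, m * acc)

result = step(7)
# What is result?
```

Accumulator trace (n, acc): (7, 3) -> (6, 21) -> (5, 126) -> (4, 630) -> (3, 2520) -> (2, 7560) -> (1, 15120) -> return 15120

Answer: 15120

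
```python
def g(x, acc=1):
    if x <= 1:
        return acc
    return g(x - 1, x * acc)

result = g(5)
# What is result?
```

Accumulator trace (n, acc): (5, 1) -> (4, 5) -> (3, 20) -> (2, 60) -> (1, 120) -> return 120

Answer: 120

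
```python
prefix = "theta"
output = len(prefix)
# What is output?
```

Trace:
`prefix = "theta"` → prefix = 'theta'
`output = len(prefix)` → output = 5
So output = 5

Answer: 5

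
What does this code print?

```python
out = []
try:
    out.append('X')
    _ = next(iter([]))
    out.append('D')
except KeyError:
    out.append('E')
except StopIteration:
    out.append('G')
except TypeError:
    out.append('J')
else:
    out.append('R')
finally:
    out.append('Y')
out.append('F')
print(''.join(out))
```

Execution trace: 'X' (try body) → 'G' (except StopIteration) → 'Y' (finally) → 'F' (after the try/except). Output: XGYF

Answer: XGYF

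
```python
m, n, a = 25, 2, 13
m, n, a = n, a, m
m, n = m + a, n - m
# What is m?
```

Trace:
`m, n, a = 25, 2, 13` → m = 25; n = 2; a = 13
`m, n, a = n, a, m` → m = 2; n = 13; a = 25
`m, n = m + a, n - m` → m = 27; n = 11
So m = 27

Answer: 27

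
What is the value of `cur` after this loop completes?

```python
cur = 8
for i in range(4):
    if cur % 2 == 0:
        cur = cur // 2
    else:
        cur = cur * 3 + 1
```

Collatz-style transformation from 8
`cur` takes the values: 8 → 4 → 2 → 1 → 4

Answer: 4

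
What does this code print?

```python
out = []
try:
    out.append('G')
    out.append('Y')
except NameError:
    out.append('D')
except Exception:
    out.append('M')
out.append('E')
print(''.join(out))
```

Execution trace: 'G' (try body) → 'Y' (try body, no exception) → 'E' (after the try/except). Output: GYE

Answer: GYE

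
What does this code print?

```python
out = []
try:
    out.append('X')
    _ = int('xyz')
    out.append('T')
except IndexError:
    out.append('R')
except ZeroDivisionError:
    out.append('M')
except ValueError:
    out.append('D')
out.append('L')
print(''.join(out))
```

Execution trace: 'X' (try body) → 'D' (except ValueError) → 'L' (after the try/except). Output: XDL

Answer: XDL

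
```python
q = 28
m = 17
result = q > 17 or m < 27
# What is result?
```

Trace:
`q = 28` → q = 28
`m = 17` → m = 17
`result = q > 17 or m < 27` → result = True
So result = True

Answer: True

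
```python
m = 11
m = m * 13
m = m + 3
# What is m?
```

Trace:
`m = 11` → m = 11
`m = m * 13` → m = 143
`m = m + 3` → m = 146
So m = 146

Answer: 146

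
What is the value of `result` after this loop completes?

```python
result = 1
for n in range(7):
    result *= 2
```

2^7 = 128
`result` takes the values: 1 → 2 → 4 → 8 → 16 → 32 → 64 → 128

Answer: 128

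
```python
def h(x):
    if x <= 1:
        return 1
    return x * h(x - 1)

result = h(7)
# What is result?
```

h(7) = 7 * 6 * 5 * 4 * 3 * 2 * 1 = 5040

Answer: 5040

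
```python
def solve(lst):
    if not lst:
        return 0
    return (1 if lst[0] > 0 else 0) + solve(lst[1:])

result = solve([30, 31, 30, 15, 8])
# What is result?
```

Count of positive elements in [30, 31, 30, 15, 8] = 5

Answer: 5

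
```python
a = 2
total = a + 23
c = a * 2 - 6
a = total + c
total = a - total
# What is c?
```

Trace:
`a = 2` → a = 2
`total = a + 23` → total = 25
`c = a * 2 - 6` → c = -2
`a = total + c` → a = 23
`total = a - total` → total = -2
So c = -2

Answer: -2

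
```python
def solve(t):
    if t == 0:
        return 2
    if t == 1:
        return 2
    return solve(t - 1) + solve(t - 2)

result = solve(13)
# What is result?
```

Build up from base cases: solve(0)=2, solve(1)=2, solve(2)=4, solve(3)=6, solve(4)=10, solve(5)=16, solve(6)=26, ..., solve(13)=754

Answer: 754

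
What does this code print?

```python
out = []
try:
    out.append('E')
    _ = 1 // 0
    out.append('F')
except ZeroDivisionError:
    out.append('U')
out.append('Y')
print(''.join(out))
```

Execution trace: 'E' (try body) → 'U' (except ZeroDivisionError) → 'Y' (after the try/except). Output: EUY

Answer: EUY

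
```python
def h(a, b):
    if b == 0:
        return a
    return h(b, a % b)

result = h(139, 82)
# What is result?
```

h(139, 82) -> h(82, 57) -> h(57, 25) -> h(25, 7) -> h(7, 4) -> h(4, 3) -> h(3, 1) -> h(1, 0) -> 1

Answer: 1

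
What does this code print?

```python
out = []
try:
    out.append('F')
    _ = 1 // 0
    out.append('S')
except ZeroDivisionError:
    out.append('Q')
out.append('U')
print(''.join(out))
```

Execution trace: 'F' (try body) → 'Q' (except ZeroDivisionError) → 'U' (after the try/except). Output: FQU

Answer: FQU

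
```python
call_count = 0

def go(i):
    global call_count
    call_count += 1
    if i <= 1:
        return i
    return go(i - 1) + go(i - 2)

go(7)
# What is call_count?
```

Calls(i) = 1 + Calls(i-1) + Calls(i-2); Calls(0)=Calls(1)=1. For i=7 this gives 41.

Answer: 41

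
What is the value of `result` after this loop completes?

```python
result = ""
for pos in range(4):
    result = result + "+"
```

Repeat '+' 4 times
`result` takes the values: "" → "+" → "++" → "+++" → "++++"

Answer: "++++"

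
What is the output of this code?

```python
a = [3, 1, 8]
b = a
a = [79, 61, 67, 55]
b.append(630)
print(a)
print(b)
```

Key concept: rebinding vs mutation: a is rebound to a new list, b still points at the original.
Step by step:
`a = [3, 1, 8]` → a = [3, 1, 8]
`b = a` → b = [3, 1, 8] (same object as a)
`a = [79, 61, 67, 55]` → a = [79, 61, 67, 55]
`b.append(630)` → b = [3, 1, 8, 630]
`print(a)` → prints [79, 61, 67, 55]
`print(b)` → prints [3, 1, 8, 630]

Answer:
[79, 61, 67, 55]
[3, 1, 8, 630]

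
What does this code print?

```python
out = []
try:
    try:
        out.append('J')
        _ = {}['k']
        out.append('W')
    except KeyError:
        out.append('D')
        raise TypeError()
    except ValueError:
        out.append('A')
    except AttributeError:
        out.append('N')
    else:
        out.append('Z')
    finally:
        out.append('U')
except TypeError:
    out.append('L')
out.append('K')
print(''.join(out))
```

Execution trace: 'J' (inner try body) → 'D' (inner except KeyError) → 'U' (inner finally) → 'L' (outer except TypeError) → 'K' (after the try/except). Output: JDULK

Answer: JDULK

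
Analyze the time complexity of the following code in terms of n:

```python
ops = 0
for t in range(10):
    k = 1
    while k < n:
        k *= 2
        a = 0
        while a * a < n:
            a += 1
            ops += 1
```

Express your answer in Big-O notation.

Each loop level contributes: 1 × log n × √n. Multiplying the contributions gives O(√n log n).

Answer: O(√n log n)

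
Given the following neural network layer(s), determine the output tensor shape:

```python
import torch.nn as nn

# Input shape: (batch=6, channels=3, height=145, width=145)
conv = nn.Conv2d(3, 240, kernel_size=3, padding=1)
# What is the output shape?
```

Input: (6, 3, 145, 145) -> Output: (6, 240, 145, 145)

Answer: (6, 240, 145, 145)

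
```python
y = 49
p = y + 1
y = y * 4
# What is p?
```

Trace:
`y = 49` → y = 49
`p = y + 1` → p = 50
`y = y * 4` → y = 196
So p = 50

Answer: 50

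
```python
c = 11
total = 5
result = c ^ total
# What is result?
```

Trace:
`c = 11` → c = 11
`total = 5` → total = 5
`result = c ^ total` → result = 14
So result = 14

Answer: 14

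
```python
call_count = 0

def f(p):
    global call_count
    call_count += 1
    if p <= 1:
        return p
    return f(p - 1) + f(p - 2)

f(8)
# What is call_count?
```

Calls(p) = 1 + Calls(p-1) + Calls(p-2); Calls(0)=Calls(1)=1. For p=8 this gives 67.

Answer: 67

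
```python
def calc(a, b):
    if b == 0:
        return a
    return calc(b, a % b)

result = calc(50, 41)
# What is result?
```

calc(50, 41) -> calc(41, 9) -> calc(9, 5) -> calc(5, 4) -> calc(4, 1) -> calc(1, 0) -> 1

Answer: 1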